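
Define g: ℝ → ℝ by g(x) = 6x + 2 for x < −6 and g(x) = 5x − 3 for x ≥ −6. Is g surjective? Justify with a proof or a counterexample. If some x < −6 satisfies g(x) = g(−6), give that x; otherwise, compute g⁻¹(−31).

-28/5

Both pieces are strictly increasing (slopes 6 and 5), so each is injective on its own interval.
The left piece maps (−∞, −6) onto (−∞, −34); the right piece maps [−6, ∞) onto [−33, ∞).
The union (−∞, −34) ∪ [−33, ∞) omits the interval between −34 and −33; in particular −34 has no preimage. So g is not surjective.
Because the two images are disjoint, no x < −6 has g(x) = g(−6), so we compute g⁻¹(−31): −31 lies in [−33, ∞), so solve 5x − 3 = −31: x = (−31 + 3)/5 = −28/5.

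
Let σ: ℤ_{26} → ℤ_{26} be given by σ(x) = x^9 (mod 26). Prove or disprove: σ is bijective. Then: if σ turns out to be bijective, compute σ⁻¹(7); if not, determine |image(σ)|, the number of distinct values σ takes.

10

σ(1) = 1^9 = 1.
σ(3): Repeated squaring mod 26: 3^1 ≡ 3, 3^2 ≡ 3² = 9, 3^4 ≡ 9² = 81 ≡ 3, 3^8 ≡ 3² = 9. Since 9 = 8 + 1, 3^9 ≡ 9·3: 9·3 = 27 ≡ 1. So 3^9 ≡ 1 (mod 26).
So σ(1) = σ(3) = 1 while 1 ≠ 3, thus σ is not injective, hence not bijective.
Since σ is not bijective, we determine |image(σ)|. Computing x^9 mod 26 for each x (by repeated squaring, reducing mod 26 at every step), the values σ(0), σ(1), …, σ(25) are: 0, 1, 18, 1, 12, 5, 18, 21, 8, 1, 12, 21, 12, 13, 14, 5, 14, 25, 18, 5, 8, 21, 14, 25, 8, 25.
The distinct values are {0, 1, 5, 8, 12, 13, 14, 18, 21, 25}; there are 10 of them.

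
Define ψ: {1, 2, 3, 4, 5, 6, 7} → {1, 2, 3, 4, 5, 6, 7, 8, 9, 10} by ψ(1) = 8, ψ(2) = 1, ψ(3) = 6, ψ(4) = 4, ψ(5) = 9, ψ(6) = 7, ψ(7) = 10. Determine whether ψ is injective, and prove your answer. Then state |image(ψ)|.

The values ψ(1), …, ψ(7) are 8, 1, 6, 4, 9, 7, 10 — all distinct.
So ψ(x_1) = ψ(x_2) only when x_1 = x_2, and ψ is injective.
The image of ψ is {1, 4, 6, 7, 8, 9, 10}, which has 7 elements.

7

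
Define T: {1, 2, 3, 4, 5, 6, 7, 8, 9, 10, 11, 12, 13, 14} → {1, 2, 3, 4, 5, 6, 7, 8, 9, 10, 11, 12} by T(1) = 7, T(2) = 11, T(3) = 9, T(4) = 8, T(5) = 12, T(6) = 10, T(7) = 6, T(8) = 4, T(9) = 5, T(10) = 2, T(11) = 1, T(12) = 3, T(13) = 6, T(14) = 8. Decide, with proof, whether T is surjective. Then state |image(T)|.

Every element of the codomain has a preimage: 1 = T(11), 2 = T(10), 3 = T(12), 4 = T(8), 5 = T(9), 6 = T(7), 7 = T(1), 8 = T(4), 9 = T(3), 10 = T(6), 11 = T(2), 12 = T(5).
So T is surjective.
The image of T is {1, 2, 3, 4, 5, 6, 7, 8, 9, 10, 11, 12}, which has 12 elements.

12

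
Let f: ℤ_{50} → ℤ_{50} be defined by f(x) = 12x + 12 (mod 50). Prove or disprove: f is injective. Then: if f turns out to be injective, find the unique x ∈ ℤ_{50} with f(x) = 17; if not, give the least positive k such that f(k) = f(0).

25

We have gcd(12, 50) = 2 > 1. Taking u = 0 and v = 25: f(0) = 12 and f(25) = 12·25 + 12 = 312 ≡ 12 (mod 50).
So f(0) = f(25) while 0 ≠ 25, hence f is not injective.
Since f is not injective, we find the least positive k with f(k) = f(0): this means 12k ≡ 0 (mod 50), i.e. 50 ∣ 12k. Since gcd(12, 50) = 2, dividing through by 2 this holds exactly when 25 ∣ 6k, and as gcd(6, 25) = 1, exactly when 25 ∣ k.
The smallest positive such k is 25.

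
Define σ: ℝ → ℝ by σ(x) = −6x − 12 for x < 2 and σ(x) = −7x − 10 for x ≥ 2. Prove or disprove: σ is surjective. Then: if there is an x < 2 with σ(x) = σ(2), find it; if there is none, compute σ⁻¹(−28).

18/7

Both pieces are strictly decreasing (slopes −6 and −7), so each is injective on its own interval.
The left piece maps (−∞, 2) onto (−24, ∞); the right piece maps [2, ∞) onto (−∞, −24].
These images together cover ℝ, so σ is surjective.
Because the two images are disjoint, no x < 2 has σ(x) = σ(2), so we compute σ⁻¹(−28): −28 lies in (−∞, −24], so solve −7x − 10 = −28: x = (−28 + 10)/(−7) = 18/7.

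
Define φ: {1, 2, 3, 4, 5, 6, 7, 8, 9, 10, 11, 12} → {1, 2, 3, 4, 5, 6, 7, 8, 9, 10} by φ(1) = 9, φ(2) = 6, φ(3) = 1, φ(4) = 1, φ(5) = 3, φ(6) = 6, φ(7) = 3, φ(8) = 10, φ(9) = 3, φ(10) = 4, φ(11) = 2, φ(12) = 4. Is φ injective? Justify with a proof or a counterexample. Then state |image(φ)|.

7

φ(3) = 1 = φ(4) with 3 ≠ 4, so φ is not injective.
The image of φ is {1, 2, 3, 4, 6, 9, 10}, which has 7 elements.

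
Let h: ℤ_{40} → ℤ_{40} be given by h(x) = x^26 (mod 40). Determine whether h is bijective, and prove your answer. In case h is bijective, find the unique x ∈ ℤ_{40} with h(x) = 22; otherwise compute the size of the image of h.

6

h(4): Repeated squaring mod 40: 4^1 ≡ 4, 4^2 ≡ 4² = 16, 4^4 ≡ 16² = 256 ≡ 16, 4^8 ≡ 16² = 256 ≡ 16, 4^16 ≡ 16² = 256 ≡ 16. Since 26 = 16 + 8 + 2, 4^26 ≡ 16·16·16: 16·16 = 256 ≡ 16, then 16·16 = 256 ≡ 16. So 4^26 ≡ 16 (mod 40).
h(6): Repeated squaring mod 40: 6^1 ≡ 6, 6^2 ≡ 6² = 36, 6^4 ≡ 36² = 1296 ≡ 16, 6^8 ≡ 16² = 256 ≡ 16, 6^16 ≡ 16² = 256 ≡ 16. Since 26 = 16 + 8 + 2, 6^26 ≡ 16·16·36: 16·16 = 256 ≡ 16, then 16·36 = 576 ≡ 16. So 6^26 ≡ 16 (mod 40).
So h(4) = h(6) = 16 while 4 ≠ 6, thus h is not injective, hence not bijective.
Since h is not bijective, we determine |image(h)|. Computing x^26 mod 40 for each x (by repeated squaring, reducing mod 40 at every step), the values h(0), h(1), …, h(39) are: 0, 1, 24, 9, 16, 25, 16, 9, 24, 1, 0, 1, 24, 9, 16, 25, 16, 9, 24, 1, 0, 1, 24, 9, 16, 25, 16, 9, 24, 1, 0, 1, 24, 9, 16, 25, 16, 9, 24, 1.
The distinct values are {0, 1, 9, 16, 24, 25}; there are 6 of them.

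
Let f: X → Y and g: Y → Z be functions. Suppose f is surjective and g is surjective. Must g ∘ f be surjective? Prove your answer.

surjective

Let c ∈ Z. Since g is surjective, there is b ∈ Y with g(b) = c. Since f is surjective, there is a ∈ X with f(a) = b.
Then (g ∘ f)(a) = g(b) = c. Thus g ∘ f is surjective.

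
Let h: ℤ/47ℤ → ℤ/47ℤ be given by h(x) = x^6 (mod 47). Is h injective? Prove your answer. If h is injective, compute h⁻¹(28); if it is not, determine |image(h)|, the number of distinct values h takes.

24

h(23): Repeated squaring mod 47: 23^1 ≡ 23, 23^2 ≡ 23² = 529 ≡ 12, 23^4 ≡ 12² = 144 ≡ 3. Since 6 = 4 + 2, 23^6 ≡ 3·12: 3·12 = 36. So 23^6 ≡ 36 (mod 47).
h(24): Repeated squaring mod 47: 24^1 ≡ 24, 24^2 ≡ 24² = 576 ≡ 12, 24^4 ≡ 12² = 144 ≡ 3. Since 6 = 4 + 2, 24^6 ≡ 3·12: 3·12 = 36. So 24^6 ≡ 36 (mod 47).
So h(23) = h(24) = 36 while 23 ≠ 24, thus h is not injective.
Since h is not injective, we determine |image(h)|. Computing x^6 mod 47 for each x (by repeated squaring, reducing mod 47 at every step), the values h(0), h(1), …, h(46) are: 0, 1, 17, 24, 7, 21, 32, 8, 25, 12, 28, 37, 27, 3, 42, 34, 2, 14, 16, 9, 6, 4, 18, 36, 36, 18, 4, 6, 9, 16, 14, 2, 34, 42, 3, 27, 37, 28, 12, 25, 8, 32, 21, 7, 24, 17, 1.
The distinct values are {0, 1, 2, 3, 4, 6, 7, 8, 9, 12, 14, 16, 17, 18, 21, 24, 25, 27, 28, 32, 34, 36, 37, 42}; there are 24 of them.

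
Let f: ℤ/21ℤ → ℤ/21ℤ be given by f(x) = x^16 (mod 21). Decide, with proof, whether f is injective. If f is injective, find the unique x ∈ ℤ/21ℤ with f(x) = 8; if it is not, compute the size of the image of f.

8

f(2): Repeated squaring mod 21: 2^1 ≡ 2, 2^2 ≡ 2² = 4, 2^4 ≡ 4² = 16, 2^8 ≡ 16² = 256 ≡ 4, 2^16 ≡ 4² = 16. So 2^16 ≡ 16 (mod 21).
f(5): Repeated squaring mod 21: 5^1 ≡ 5, 5^2 ≡ 5² = 25 ≡ 4, 5^4 ≡ 4² = 16, 5^8 ≡ 16² = 256 ≡ 4, 5^16 ≡ 4² = 16. So 5^16 ≡ 16 (mod 21).
So f(2) = f(5) = 16 while 2 ≠ 5, thus f is not injective.
Since f is not injective, we determine |image(f)|. Computing x^16 mod 21 for each x (by repeated squaring, reducing mod 21 at every step), the values f(0), f(1), …, f(20) are: 0, 1, 16, 18, 4, 16, 15, 7, 1, 9, 4, 4, 9, 1, 7, 15, 16, 4, 18, 16, 1.
The distinct values are {0, 1, 4, 7, 9, 15, 16, 18}; there are 8 of them.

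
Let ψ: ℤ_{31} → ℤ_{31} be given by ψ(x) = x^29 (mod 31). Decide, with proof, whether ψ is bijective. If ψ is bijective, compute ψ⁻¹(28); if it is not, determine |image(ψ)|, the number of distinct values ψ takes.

10

Since 31 is prime, the nonzero elements of ℤ_{31} form a cyclic group of order 30.
As gcd(29, 30) = 1, raising to the 29th power is a bijection on this group: if x_1^29 ≡ x_2^29 then (x_1x_2^{−1})^29 = 1, and the only element of order dividing gcd(29, 30) = 1 is 1, so x_1 = x_2.
With ψ(0) = 0 this makes ψ injective on all of ℤ_{31}, hence bijective (finite equal-size domain and codomain). In particular ψ is bijective.
Since ψ is bijective, we find the preimage of 28. The inverse of x ↦ x^29 on (ℤ_{31})^× is x ↦ x^29, because 29·29 = 841 = 28·30 + 1 ≡ 1 (mod 30) and x^{30} = 1 for x ≠ 0 (Fermat). So ψ⁻¹(28) = 28^29 mod 31.
Repeated squaring mod 31: 28^1 ≡ 28, 28^2 ≡ 28² = 784 ≡ 9, 28^4 ≡ 9² = 81 ≡ 19, 28^8 ≡ 19² = 361 ≡ 20, 28^16 ≡ 20² = 400 ≡ 28. Since 29 = 16 + 8 + 4 + 1, 28^29 ≡ 28·20·19·28: 28·20 = 560 ≡ 2, then 2·19 = 38 ≡ 7, then 7·28 = 196 ≡ 10. So 28^29 ≡ 10 (mod 31).
Hence ψ⁻¹(28) = 10.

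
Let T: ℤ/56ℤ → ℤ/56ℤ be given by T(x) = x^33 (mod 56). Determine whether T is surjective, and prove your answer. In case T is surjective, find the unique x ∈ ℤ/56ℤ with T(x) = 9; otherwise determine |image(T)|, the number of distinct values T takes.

15

T(2): Repeated squaring mod 56: 2^1 ≡ 2, 2^2 ≡ 2² = 4, 2^4 ≡ 4² = 16, 2^8 ≡ 16² = 256 ≡ 32, 2^16 ≡ 32² = 1024 ≡ 16, 2^32 ≡ 16² = 256 ≡ 32. Since 33 = 32 + 1, 2^33 ≡ 32·2: 32·2 = 64 ≡ 8. So 2^33 ≡ 8 (mod 56).
T(4): Repeated squaring mod 56: 4^1 ≡ 4, 4^2 ≡ 4² = 16, 4^4 ≡ 16² = 256 ≡ 32, 4^8 ≡ 32² = 1024 ≡ 16, 4^16 ≡ 16² = 256 ≡ 32, 4^32 ≡ 32² = 1024 ≡ 16. Since 33 = 32 + 1, 4^33 ≡ 16·4: 16·4 = 64 ≡ 8. So 4^33 ≡ 8 (mod 56).
So T(2) = T(4) = 8 while 2 ≠ 4, so T is not injective.
A non-injective map from the 56-element set ℤ/56ℤ to itself takes at most 55 distinct values, so it cannot be surjective. Therefore T is not surjective.
Since T is not surjective, we determine |image(T)|. Computing x^33 mod 56 for each x (by repeated squaring, reducing mod 56 at every step), the values T(0), T(1), …, T(55) are: 0, 1, 8, 27, 8, 13, 48, 7, 8, 1, 48, 43, 48, 13, 0, 15, 8, 41, 8, 27, 48, 21, 8, 15, 48, 1, 48, 27, 0, 29, 8, 55, 8, 41, 48, 35, 8, 29, 48, 15, 48, 41, 0, 43, 8, 13, 8, 55, 48, 49, 8, 43, 48, 29, 48, 55.
The distinct values are {0, 1, 7, 8, 13, 15, 21, 27, 29, 35, 41, 43, 48, 49, 55}; there are 15 of them.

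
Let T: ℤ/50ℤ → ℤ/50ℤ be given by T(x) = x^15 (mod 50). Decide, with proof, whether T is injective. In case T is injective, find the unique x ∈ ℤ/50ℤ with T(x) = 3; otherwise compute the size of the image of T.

10

T(0) = 0^15 = 0.
T(10): Repeated squaring mod 50: 10^1 ≡ 10, 10^2 ≡ 10² = 100 ≡ 0, 10^4 ≡ 0² = 0, 10^8 ≡ 0² = 0. Since 15 = 8 + 4 + 2 + 1, 10^15 ≡ 0·0·0·10: 0·0 = 0, then 0·0 = 0, then 0·10 = 0. So 10^15 ≡ 0 (mod 50).
So T(0) = T(10) = 0 while 0 ≠ 10, thus T is not injective.
Since T is not injective, we determine |image(T)|. Computing x^15 mod 50 for each x (by repeated squaring, reducing mod 50 at every step), the values T(0), T(1), …, T(49) are: 0, 1, 18, 7, 24, 25, 26, 43, 32, 49, 0, 1, 18, 7, 24, 25, 26, 43, 32, 49, 0, 1, 18, 7, 24, 25, 26, 43, 32, 49, 0, 1, 18, 7, 24, 25, 26, 43, 32, 49, 0, 1, 18, 7, 24, 25, 26, 43, 32, 49.
The distinct values are {0, 1, 7, 18, 24, 25, 26, 32, 43, 49}; there are 10 of them.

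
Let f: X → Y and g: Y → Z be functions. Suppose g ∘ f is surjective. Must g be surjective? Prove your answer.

surjective

Let c ∈ Z. Since g ∘ f is surjective, some a ∈ X has g(f(a)) = c. Then b = f(a) ∈ Y satisfies g(b) = c. So g is surjective.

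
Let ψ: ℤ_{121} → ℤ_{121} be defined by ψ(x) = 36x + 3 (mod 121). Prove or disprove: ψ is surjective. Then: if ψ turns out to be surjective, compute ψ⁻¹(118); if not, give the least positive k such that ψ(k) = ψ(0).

Since gcd(36, 121) = 1, 36 is invertible modulo 121. Euclid's algorithm: 121 = 3·36 + 13, 36 = 2·13 + 10, 13 = 1·10 + 3, 10 = 3·3 + 1; back-substituting gives 1 = 37·36 − 11·121, so 36⁻¹ ≡ 37 (mod 121).
Then y ↦ 37(y − 3) is a two-sided inverse to ψ, so every y ∈ ℤ_{121} has a preimage.
Thus ψ is surjective.
Since ψ is surjective, we compute ψ⁻¹(118): solve 36x + 3 ≡ 118 (mod 121), i.e. 36x ≡ 115 (mod 121).
Multiplying by 36⁻¹ = 37 gives x ≡ 37·115 = 4255 = 35·121 + 20 ≡ 20 (mod 121).
Check: ψ(20) = 36·20 + 3 = 723 = 5·121 + 118 ≡ 118 (mod 121).

20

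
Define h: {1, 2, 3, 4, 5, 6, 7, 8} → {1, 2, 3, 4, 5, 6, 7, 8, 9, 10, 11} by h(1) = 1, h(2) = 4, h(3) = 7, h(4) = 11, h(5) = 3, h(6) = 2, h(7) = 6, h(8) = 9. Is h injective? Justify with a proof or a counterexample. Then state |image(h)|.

8

The values h(1), …, h(8) are 1, 4, 7, 11, 3, 2, 6, 9 — all distinct.
So h(x_1) = h(x_2) only when x_1 = x_2, and h is injective.
The image of h is {1, 2, 3, 4, 6, 7, 9, 11}, which has 8 elements.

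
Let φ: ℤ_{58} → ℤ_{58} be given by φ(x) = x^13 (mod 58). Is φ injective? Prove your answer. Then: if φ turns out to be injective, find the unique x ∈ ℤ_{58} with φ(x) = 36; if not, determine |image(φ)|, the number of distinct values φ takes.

Computing x^13 mod 58 for each x (by repeated squaring, reducing mod 58 at every step), the values φ(0), φ(1), …, φ(57) are: 0, 1, 14, 19, 22, 35, 34, 25, 18, 13, 26, 21, 12, 9, 2, 27, 20, 17, 8, 3, 16, 11, 4, 53, 52, 7, 10, 15, 28, 29, 30, 43, 48, 51, 6, 5, 54, 47, 42, 55, 50, 41, 38, 31, 56, 49, 46, 37, 32, 45, 40, 33, 24, 23, 36, 39, 44, 57.
Every element of ℤ_{58} appears exactly once in this list, so φ is a bijection, and in particular injective.
Since φ is injective, we read off the preimage of 36 from the same table: φ(54) = 36, so φ⁻¹(36) = 54.

54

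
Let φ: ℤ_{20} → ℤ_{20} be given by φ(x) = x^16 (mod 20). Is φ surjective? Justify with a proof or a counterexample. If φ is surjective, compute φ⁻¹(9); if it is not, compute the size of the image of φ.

4

φ(1) = 1^16 = 1.
φ(3): Repeated squaring mod 20: 3^1 ≡ 3, 3^2 ≡ 3² = 9, 3^4 ≡ 9² = 81 ≡ 1, 3^8 ≡ 1² = 1, 3^16 ≡ 1² = 1. So 3^16 ≡ 1 (mod 20).
So φ(1) = φ(3) = 1 while 1 ≠ 3, so φ is not injective.
A non-injective map from the 20-element set ℤ_{20} to itself takes at most 19 distinct values, so it cannot be surjective. Hence φ is not surjective.
Since φ is not surjective, we determine |image(φ)|. Computing x^16 mod 20 for each x (by repeated squaring, reducing mod 20 at every step), the values φ(0), φ(1), …, φ(19) are: 0, 1, 16, 1, 16, 5, 16, 1, 16, 1, 0, 1, 16, 1, 16, 5, 16, 1, 16, 1.
The distinct values are {0, 1, 5, 16}; there are 4 of them.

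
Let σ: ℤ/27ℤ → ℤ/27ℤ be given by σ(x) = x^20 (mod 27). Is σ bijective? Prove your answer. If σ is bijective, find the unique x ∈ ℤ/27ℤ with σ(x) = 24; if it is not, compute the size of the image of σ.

10

σ(0) = 0^20 = 0.
σ(3): Repeated squaring mod 27: 3^1 ≡ 3, 3^2 ≡ 3² = 9, 3^4 ≡ 9² = 81 ≡ 0, 3^8 ≡ 0² = 0, 3^16 ≡ 0² = 0. Since 20 = 16 + 4, 3^20 ≡ 0·0: 0·0 = 0. So 3^20 ≡ 0 (mod 27).
So σ(0) = σ(3) = 0 while 0 ≠ 3, thus σ is not injective, hence not bijective.
Since σ is not bijective, we determine |image(σ)|. Computing x^20 mod 27 for each x (by repeated squaring, reducing mod 27 at every step), the values σ(0), σ(1), …, σ(26) are: 0, 1, 4, 0, 16, 25, 0, 22, 10, 0, 19, 13, 0, 7, 7, 0, 13, 19, 0, 10, 22, 0, 25, 16, 0, 4, 1.
The distinct values are {0, 1, 4, 7, 10, 13, 16, 19, 22, 25}; there are 10 of them.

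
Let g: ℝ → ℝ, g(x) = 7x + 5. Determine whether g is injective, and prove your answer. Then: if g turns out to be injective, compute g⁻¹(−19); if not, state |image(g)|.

Suppose g(s) = g(t). Then 7s + 5 = 7t + 5, therefore 7s = 7t, so s = t.
So g is injective.
Since g is injective, we compute g⁻¹(−19) = (−19 − 5)/7 = −24/7.

-24/7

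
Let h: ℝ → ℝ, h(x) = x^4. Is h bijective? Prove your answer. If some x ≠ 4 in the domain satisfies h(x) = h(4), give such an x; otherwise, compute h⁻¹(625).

h(4) = 256 = (−4)^4 = h(−4) (since 4 is even), with 4 ≠ −4. So h is not injective, hence not bijective.
For the follow-up, such an x exists: taking x = −4 ∈ ℝ gives h(−4) = 256 = h(4) with −4 ≠ 4.

-4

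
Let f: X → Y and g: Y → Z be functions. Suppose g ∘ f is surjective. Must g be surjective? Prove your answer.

surjective

Let c ∈ Z. Since g ∘ f is surjective, some a ∈ X has g(f(a)) = c. Then b = f(a) ∈ Y satisfies g(b) = c. So g is surjective.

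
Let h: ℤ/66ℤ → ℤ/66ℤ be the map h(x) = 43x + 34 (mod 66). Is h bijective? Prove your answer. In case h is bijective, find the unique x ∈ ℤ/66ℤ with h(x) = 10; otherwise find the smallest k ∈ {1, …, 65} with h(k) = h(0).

24

Suppose h(x_1) = h(x_2) in ℤ/66ℤ. Then 43x_1 + 34 ≡ 43x_2 + 34 (mod 66), hence 43(x_1 − x_2) ≡ 0 (mod 66).
Since gcd(43, 66) = 1, 43 is invertible modulo 66, hence x_1 − x_2 ≡ 0 (mod 66), i.e. x_1 = x_2.
We now compute 43⁻¹ mod 66 explicitly. Euclid's algorithm: 66 = 1·43 + 23, 43 = 1·23 + 20, 23 = 1·20 + 3, 20 = 6·3 + 2, 3 = 1·2 + 1; back-substituting gives 1 = 43·43 − 28·66, so 43⁻¹ ≡ 43 (mod 66).
For any y ∈ ℤ/66ℤ, x = 43(y − 34) mod 66 satisfies h(x) = 43·43(y − 34) + 34 ≡ y (since 43·43 ≡ 1 mod 66). So every y has a preimage.
Hence h is bijective.
Since h is bijective, we find h⁻¹(10): we need 43x ≡ 10 − 34 ≡ 42 (mod 66). Using 43⁻¹ = 43: x ≡ 43·42 = 1806 = 27·66 + 24, so x = 24.
Check: h(24) = 43·24 + 34 = 1066 = 16·66 + 10 ≡ 10 (mod 66).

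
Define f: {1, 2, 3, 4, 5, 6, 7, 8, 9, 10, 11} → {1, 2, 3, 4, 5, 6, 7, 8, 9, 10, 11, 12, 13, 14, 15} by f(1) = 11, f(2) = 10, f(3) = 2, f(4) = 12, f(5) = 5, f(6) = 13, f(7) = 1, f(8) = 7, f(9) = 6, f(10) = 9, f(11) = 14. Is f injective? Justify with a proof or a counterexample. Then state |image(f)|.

The values f(1), …, f(11) are 11, 10, 2, 12, 5, 13, 1, 7, 6, 9, 14 — all distinct.
So f(s) = f(t) only when s = t, and f is injective.
The image of f is {1, 2, 5, 6, 7, 9, 10, 11, 12, 13, 14}, which has 11 elements.

11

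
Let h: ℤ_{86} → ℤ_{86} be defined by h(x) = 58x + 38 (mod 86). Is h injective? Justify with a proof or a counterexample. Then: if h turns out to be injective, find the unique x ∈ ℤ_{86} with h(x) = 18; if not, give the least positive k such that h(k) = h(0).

Recall: h is injective when h(a) = h(b) forces a = b.
We have gcd(58, 86) = 2 > 1. Taking a = 0 and b = 43: h(0) = 38 and h(43) = 58·43 + 38 = 2532 ≡ 38 (mod 86).
So h(0) = h(43) while 0 ≠ 43, so h is not injective.
Since h is not injective, we find the least positive k with h(k) = h(0): this means 58k ≡ 0 (mod 86), i.e. 86 ∣ 58k. Since gcd(58, 86) = 2, dividing through by 2 this holds exactly when 43 ∣ 29k, and as gcd(29, 43) = 1, exactly when 43 ∣ k.
The smallest positive such k is 43.

43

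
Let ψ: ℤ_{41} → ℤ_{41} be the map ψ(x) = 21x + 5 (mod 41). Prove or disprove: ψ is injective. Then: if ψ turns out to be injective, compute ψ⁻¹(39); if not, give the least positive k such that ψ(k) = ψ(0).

By definition, ψ is injective if ψ(x_1) = ψ(x_2) implies x_1 = x_2.
Suppose ψ(x_1) = ψ(x_2) in ℤ_{41}. Then 21x_1 + 5 ≡ 21x_2 + 5 (mod 41), thus 21(x_1 − x_2) ≡ 0 (mod 41).
Since gcd(21, 41) = 1, 21 is invertible modulo 41, so x_1 − x_2 ≡ 0 (mod 41), i.e. x_1 = x_2.
Thus ψ is injective.
We now compute 21⁻¹ mod 41 explicitly. Euclid's algorithm: 41 = 1·21 + 20, 21 = 1·20 + 1; back-substituting gives 1 = 2·21 − 1·41, so 21⁻¹ ≡ 2 (mod 41).
Since ψ is injective, we compute ψ⁻¹(39): solve 21x + 5 ≡ 39 (mod 41), i.e. 21x ≡ 34 (mod 41).
Multiplying by 21⁻¹ = 2 gives x ≡ 2·34 = 68 = 1·41 + 27 ≡ 27 (mod 41).
Check: ψ(27) = 21·27 + 5 = 572 = 13·41 + 39 ≡ 39 (mod 41).

27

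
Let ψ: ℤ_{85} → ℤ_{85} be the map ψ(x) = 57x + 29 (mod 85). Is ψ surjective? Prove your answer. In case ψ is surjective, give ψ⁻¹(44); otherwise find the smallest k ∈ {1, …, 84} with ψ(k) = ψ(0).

Recall: surjectivity means every element of the codomain has a preimage under ψ.
Since gcd(57, 85) = 1, 57 is invertible modulo 85. Euclid's algorithm: 85 = 1·57 + 28, 57 = 2·28 + 1; back-substituting gives 1 = 3·57 − 2·85, so 57⁻¹ ≡ 3 (mod 85).
Then y ↦ 3(y − 29) is a two-sided inverse to ψ, so every y ∈ ℤ_{85} has a preimage.
So ψ is surjective.
Since ψ is surjective, we compute ψ⁻¹(44): solve 57x + 29 ≡ 44 (mod 85), i.e. 57x ≡ 15 (mod 85).
Multiplying by 57⁻¹ = 3 gives x ≡ 3·15 = 45 ≡ 45 (mod 85).
Check: ψ(45) = 57·45 + 29 = 2594 = 30·85 + 44 ≡ 44 (mod 85).

45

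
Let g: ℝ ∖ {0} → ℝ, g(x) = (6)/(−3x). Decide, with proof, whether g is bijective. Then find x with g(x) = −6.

1/3

If g(x) = 0, cross-multiplying gives −3(6) = 0(−3x), which simplifies to −18 = 0 — false.  So 0 has no preimage and g is not surjective.
Hence g is not bijective.
Solving g(x) = −6: cross-multiplying gives 6 = −6(−3x), which rearranges to −18x = −6, so x = 1/3.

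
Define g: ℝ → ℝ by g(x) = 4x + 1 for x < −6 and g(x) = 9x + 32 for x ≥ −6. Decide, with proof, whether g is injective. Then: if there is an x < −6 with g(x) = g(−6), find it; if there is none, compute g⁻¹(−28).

Both pieces are strictly increasing (slopes 4 and 9), so each is injective on its own interval.
The left piece maps (−∞, −6) onto (−∞, −23); the right piece maps [−6, ∞) onto [−22, ∞).
These images are disjoint, so no value is attained by both pieces. Therefore g is injective.
Because the two images are disjoint, no x < −6 has g(x) = g(−6), so we compute g⁻¹(−28): −28 lies in (−∞, −23), so solve 4x + 1 = −28: x = (−28 − 1)/4 = −29/4.

-29/4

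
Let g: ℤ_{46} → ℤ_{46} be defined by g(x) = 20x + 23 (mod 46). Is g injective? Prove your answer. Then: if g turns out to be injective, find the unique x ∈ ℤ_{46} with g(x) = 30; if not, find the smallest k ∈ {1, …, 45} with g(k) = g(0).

We have gcd(20, 46) = 2 > 1. Taking u = 0 and v = 23: g(0) = 23 and g(23) = 20·23 + 23 = 483 ≡ 23 (mod 46).
So g(0) = g(23) while 0 ≠ 23, hence g is not injective.
Since g is not injective, we find the least positive k with g(k) = g(0): this means 20k ≡ 0 (mod 46), i.e. 46 ∣ 20k. Since gcd(20, 46) = 2, dividing through by 2 this holds exactly when 23 ∣ 10k, and as gcd(10, 23) = 1, exactly when 23 ∣ k.
The smallest positive such k is 23.

23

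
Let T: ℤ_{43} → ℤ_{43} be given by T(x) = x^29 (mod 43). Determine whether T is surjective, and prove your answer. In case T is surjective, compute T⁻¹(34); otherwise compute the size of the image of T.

20

Since 43 is prime, the nonzero elements of ℤ_{43} form a cyclic group of order 42.
As gcd(29, 42) = 1, raising to the 29th power is a bijection on this group: if x_1^29 ≡ x_2^29 then (x_1x_2^{−1})^29 = 1, and the only element of order dividing gcd(29, 42) = 1 is 1, so x_1 = x_2.
With T(0) = 0 this makes T injective on all of ℤ_{43}, hence bijective (finite equal-size domain and codomain). In particular T is surjective.
Since T is surjective, we find the preimage of 34. The inverse of x ↦ x^29 on (ℤ_{43})^× is x ↦ x^29, because 29·29 = 841 = 20·42 + 1 ≡ 1 (mod 42) and x^{42} = 1 for x ≠ 0 (Fermat). So T⁻¹(34) = 34^29 mod 43.
Repeated squaring mod 43: 34^1 ≡ 34, 34^2 ≡ 34² = 1156 ≡ 38, 34^4 ≡ 38² = 1444 ≡ 25, 34^8 ≡ 25² = 625 ≡ 23, 34^16 ≡ 23² = 529 ≡ 13. Since 29 = 16 + 8 + 4 + 1, 34^29 ≡ 13·23·25·34: 13·23 = 299 ≡ 41, then 41·25 = 1025 ≡ 36, then 36·34 = 1224 ≡ 20. So 34^29 ≡ 20 (mod 43).
Hence T⁻¹(34) = 20.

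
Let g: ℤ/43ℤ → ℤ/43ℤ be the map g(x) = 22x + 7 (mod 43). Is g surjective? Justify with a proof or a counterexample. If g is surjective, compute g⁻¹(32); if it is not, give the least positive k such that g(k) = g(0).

7

By definition, surjectivity means every element of the codomain has a preimage under g.
Since gcd(22, 43) = 1, 22 is invertible modulo 43. Euclid's algorithm: 43 = 1·22 + 21, 22 = 1·21 + 1; back-substituting gives 1 = 2·22 − 1·43, so 22⁻¹ ≡ 2 (mod 43).
For any y ∈ ℤ/43ℤ, x = 2(y − 7) mod 43 satisfies g(x) = 22·2(y − 7) + 7 ≡ y (since 22·2 ≡ 1 mod 43). So every y has a preimage.
So g is surjective.
Since g is surjective, we find g⁻¹(32): we need 22x ≡ 32 − 7 ≡ 25 (mod 43). Using 22⁻¹ = 2: x ≡ 2·25 = 50 = 1·43 + 7, so x = 7.
Check: g(7) = 22·7 + 7 = 161 = 3·43 + 32 ≡ 32 (mod 43).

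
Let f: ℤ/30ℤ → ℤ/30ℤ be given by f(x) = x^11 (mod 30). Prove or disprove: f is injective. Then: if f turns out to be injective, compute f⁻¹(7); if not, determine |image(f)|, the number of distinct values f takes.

13

Computing x^11 mod 30 for each x (by repeated squaring, reducing mod 30 at every step), the values f(0), f(1), …, f(29) are: 0, 1, 8, 27, 4, 5, 6, 13, 2, 9, 10, 11, 18, 7, 14, 15, 16, 23, 12, 19, 20, 21, 28, 17, 24, 25, 26, 3, 22, 29.
Every element of ℤ/30ℤ appears exactly once in this list, so f is a bijection, and in particular injective.
Since f is injective, we read off the preimage of 7 from the same table: f(13) = 7, so f⁻¹(7) = 13.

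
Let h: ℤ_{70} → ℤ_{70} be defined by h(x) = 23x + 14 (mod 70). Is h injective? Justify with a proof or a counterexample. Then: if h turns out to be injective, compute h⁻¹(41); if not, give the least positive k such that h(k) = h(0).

59

If h(u) = h(v), then 23u ≡ 23v (mod 70). Because gcd(23, 70) = 1, we may cancel 23 to get u ≡ v (mod 70).
Hence h is injective.
We now compute 23⁻¹ mod 70 explicitly. Euclid's algorithm: 70 = 3·23 + 1; back-substituting gives 1 = 67·23 − 22·70, so 23⁻¹ ≡ 67 (mod 70).
Since h is injective, we compute h⁻¹(41): solve 23x + 14 ≡ 41 (mod 70), i.e. 23x ≡ 27 (mod 70).
Multiplying by 23⁻¹ = 67 gives x ≡ 67·27 = 1809 = 25·70 + 59 ≡ 59 (mod 70).
Check: h(59) = 23·59 + 14 = 1371 = 19·70 + 41 ≡ 41 (mod 70).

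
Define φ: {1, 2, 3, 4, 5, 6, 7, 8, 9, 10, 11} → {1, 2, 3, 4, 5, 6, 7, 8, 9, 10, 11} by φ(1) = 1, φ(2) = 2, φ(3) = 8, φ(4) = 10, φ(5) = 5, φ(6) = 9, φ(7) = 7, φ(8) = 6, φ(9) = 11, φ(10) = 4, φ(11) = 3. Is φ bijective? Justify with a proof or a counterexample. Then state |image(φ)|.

The values 1, 2, 8, 10, 5, 9, 7, 6, 11, 4, 3 are a permutation of {1, 2, 3, 4, 5, 6, 7, 8, 9, 10, 11}: each element appears exactly once.
So φ is injective and surjective, hence bijective.
The image of φ is {1, 2, 3, 4, 5, 6, 7, 8, 9, 10, 11}, which has 11 elements.

11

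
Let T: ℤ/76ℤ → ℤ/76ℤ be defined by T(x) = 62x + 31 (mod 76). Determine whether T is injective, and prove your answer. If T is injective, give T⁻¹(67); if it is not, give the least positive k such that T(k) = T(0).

Recall that injectivity means: for all x_1, x_2 in the domain, T(x_1) = T(x_2) implies x_1 = x_2.
We have gcd(62, 76) = 2 > 1. Taking x_1 = 0 and x_2 = 38: T(0) = 31 and T(38) = 62·38 + 31 = 2387 ≡ 31 (mod 76).
So T(0) = T(38) while 0 ≠ 38, hence T is not injective.
Since T is not injective, we find the least positive k with T(k) = T(0): this means 62k ≡ 0 (mod 76), i.e. 76 ∣ 62k. Since gcd(62, 76) = 2, dividing through by 2 this holds exactly when 38 ∣ 31k, and as gcd(31, 38) = 1, exactly when 38 ∣ k.
The smallest positive such k is 38.

38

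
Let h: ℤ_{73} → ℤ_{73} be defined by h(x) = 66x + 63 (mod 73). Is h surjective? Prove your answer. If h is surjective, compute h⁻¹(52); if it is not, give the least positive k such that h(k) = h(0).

12

Recall: surjectivity means every element of the codomain has a preimage under h.
Since gcd(66, 73) = 1, 66 is invertible modulo 73. Euclid's algorithm: 73 = 1·66 + 7, 66 = 9·7 + 3, 7 = 2·3 + 1; back-substituting gives 1 = 52·66 − 47·73, so 66⁻¹ ≡ 52 (mod 73).
For any y ∈ ℤ_{73}, x = 52(y − 63) mod 73 satisfies h(x) = 66·52(y − 63) + 63 ≡ y (since 66·52 ≡ 1 mod 73). So every y has a preimage.
Thus h is surjective.
Since h is surjective, we compute h⁻¹(52): solve 66x + 63 ≡ 52 (mod 73), i.e. 66x ≡ 62 (mod 73).
Multiplying by 66⁻¹ = 52 gives x ≡ 52·62 = 3224 = 44·73 + 12 ≡ 12 (mod 73).
Check: h(12) = 66·12 + 63 = 855 = 11·73 + 52 ≡ 52 (mod 73).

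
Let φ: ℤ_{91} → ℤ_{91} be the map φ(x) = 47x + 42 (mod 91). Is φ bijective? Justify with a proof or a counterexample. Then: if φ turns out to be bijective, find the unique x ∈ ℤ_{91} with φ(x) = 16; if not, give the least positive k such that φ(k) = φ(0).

Suppose φ(u) = φ(v) in ℤ_{91}. Then 47u + 42 ≡ 47v + 42 (mod 91), so 47(u − v) ≡ 0 (mod 91).
Since gcd(47, 91) = 1, 47 is invertible modulo 91, hence u − v ≡ 0 (mod 91), i.e. u = v.
We now compute 47⁻¹ mod 91 explicitly. Euclid's algorithm: 91 = 1·47 + 44, 47 = 1·44 + 3, 44 = 14·3 + 2, 3 = 1·2 + 1; back-substituting gives 1 = 31·47 − 16·91, so 47⁻¹ ≡ 31 (mod 91).
For any y ∈ ℤ_{91}, x = 31(y − 42) mod 91 satisfies φ(x) = 47·31(y − 42) + 42 ≡ y (since 47·31 ≡ 1 mod 91). So every y has a preimage.
Therefore φ is bijective.
Since φ is bijective, we compute φ⁻¹(16): solve 47x + 42 ≡ 16 (mod 91), i.e. 47x ≡ 65 (mod 91).
Multiplying by 47⁻¹ = 31 gives x ≡ 31·65 = 2015 = 22·91 + 13 ≡ 13 (mod 91).
Check: φ(13) = 47·13 + 42 = 653 = 7·91 + 16 ≡ 16 (mod 91).

13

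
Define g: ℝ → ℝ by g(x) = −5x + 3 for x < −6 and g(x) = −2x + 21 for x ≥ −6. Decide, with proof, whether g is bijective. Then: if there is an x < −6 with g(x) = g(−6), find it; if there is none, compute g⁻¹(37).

-34/5

Both pieces are strictly decreasing (slopes −5 and −2), so each is injective on its own interval.
The left piece maps (−∞, −6) onto (33, ∞); the right piece maps [−6, ∞) onto (−∞, 33].
Since 33 = 33, the images partition ℝ: g is injective and surjective, hence bijective.
Because the two images are disjoint, no x < −6 has g(x) = g(−6), so we compute g⁻¹(37): 37 lies in (33, ∞), so solve −5x + 3 = 37: x = (37 − 3)/(−5) = −34/5.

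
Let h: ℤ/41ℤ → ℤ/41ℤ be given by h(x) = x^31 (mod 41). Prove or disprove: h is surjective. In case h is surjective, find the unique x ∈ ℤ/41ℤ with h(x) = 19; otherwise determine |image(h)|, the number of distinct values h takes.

Since 41 is prime, the nonzero elements of ℤ/41ℤ form a cyclic group of order 40.
As gcd(31, 40) = 1, raising to the 31st power is a bijection on this group: if a^31 ≡ b^31 then (ab^{−1})^31 = 1, and the only element of order dividing gcd(31, 40) = 1 is 1, so a = b.
With h(0) = 0 this makes h injective on all of ℤ/41ℤ, hence bijective (finite equal-size domain and codomain). In particular h is surjective.
Since h is surjective, we find the preimage of 19. The inverse of x ↦ x^31 on (ℤ/41ℤ)^× is x ↦ x^31, because 31·31 = 961 = 24·40 + 1 ≡ 1 (mod 40) and x^{40} = 1 for x ≠ 0 (Fermat). So h⁻¹(19) = 19^31 mod 41.
Repeated squaring mod 41: 19^1 ≡ 19, 19^2 ≡ 19² = 361 ≡ 33, 19^4 ≡ 33² = 1089 ≡ 23, 19^8 ≡ 23² = 529 ≡ 37, 19^16 ≡ 37² = 1369 ≡ 16. Since 31 = 16 + 8 + 4 + 2 + 1, 19^31 ≡ 16·37·23·33·19: 16·37 = 592 ≡ 18, then 18·23 = 414 ≡ 4, then 4·33 = 132 ≡ 9, then 9·19 = 171 ≡ 7. So 19^31 ≡ 7 (mod 41).
Hence h⁻¹(19) = 7.

7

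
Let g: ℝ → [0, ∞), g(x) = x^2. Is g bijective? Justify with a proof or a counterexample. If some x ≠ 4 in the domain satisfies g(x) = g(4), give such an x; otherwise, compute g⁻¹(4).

-4

g(4) = 16 = (−4)^2 = g(−4) (since 2 is even), with 4 ≠ −4. So g is not injective, hence not bijective.
For the follow-up, such an x exists: taking x = −4 ∈ ℝ gives g(−4) = 16 = g(4) with −4 ≠ 4.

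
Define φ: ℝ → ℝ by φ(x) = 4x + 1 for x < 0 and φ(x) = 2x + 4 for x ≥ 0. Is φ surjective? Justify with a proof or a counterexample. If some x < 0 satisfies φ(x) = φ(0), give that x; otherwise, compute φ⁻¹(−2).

-3/4

Both pieces are strictly increasing (slopes 4 and 2), so each is injective on its own interval.
The left piece maps (−∞, 0) onto (−∞, 1); the right piece maps [0, ∞) onto [4, ∞).
The union (−∞, 1) ∪ [4, ∞) omits the interval between 1 and 4; in particular 1 has no preimage. So φ is not surjective.
Because the two images are disjoint, no x < 0 has φ(x) = φ(0), so we compute φ⁻¹(−2): −2 lies in (−∞, 1), so solve 4x + 1 = −2: x = (−2 − 1)/4 = −3/4.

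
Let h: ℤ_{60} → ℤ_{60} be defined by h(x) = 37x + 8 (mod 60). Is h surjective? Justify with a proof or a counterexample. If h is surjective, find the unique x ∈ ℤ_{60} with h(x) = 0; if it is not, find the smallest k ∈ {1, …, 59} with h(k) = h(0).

Since gcd(37, 60) = 1, 37 is invertible modulo 60. Euclid's algorithm: 60 = 1·37 + 23, 37 = 1·23 + 14, 23 = 1·14 + 9, 14 = 1·9 + 5, 9 = 1·5 + 4, 5 = 1·4 + 1; back-substituting gives 1 = 13·37 − 8·60, so 37⁻¹ ≡ 13 (mod 60).
Then y ↦ 13(y − 8) is a two-sided inverse to h, so every y ∈ ℤ_{60} has a preimage.
So h is surjective.
Since h is surjective, we compute h⁻¹(0): solve 37x + 8 ≡ 0 (mod 60), i.e. 37x ≡ 52 (mod 60).
Multiplying by 37⁻¹ = 13 gives x ≡ 13·52 = 676 = 11·60 + 16 ≡ 16 (mod 60).
Check: h(16) = 37·16 + 8 = 600 = 10·60 + 0 ≡ 0 (mod 60).

16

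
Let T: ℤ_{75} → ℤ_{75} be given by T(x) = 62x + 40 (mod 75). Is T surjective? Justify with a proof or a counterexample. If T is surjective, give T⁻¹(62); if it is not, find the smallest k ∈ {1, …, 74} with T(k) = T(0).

56

Recall that T is surjective if every y in the codomain equals T(x) for some x in the domain.
Since gcd(62, 75) = 1, 62 is invertible modulo 75. Euclid's algorithm: 75 = 1·62 + 13, 62 = 4·13 + 10, 13 = 1·10 + 3, 10 = 3·3 + 1; back-substituting gives 1 = 23·62 − 19·75, so 62⁻¹ ≡ 23 (mod 75).
Then y ↦ 23(y − 40) is a two-sided inverse to T, so every y ∈ ℤ_{75} has a preimage.
Therefore T is surjective.
Since T is surjective, we find T⁻¹(62): we need 62x ≡ 62 − 40 ≡ 22 (mod 75). Using 62⁻¹ = 23: x ≡ 23·22 = 506 = 6·75 + 56, so x = 56.
Check: T(56) = 62·56 + 40 = 3512 = 46·75 + 62 ≡ 62 (mod 75).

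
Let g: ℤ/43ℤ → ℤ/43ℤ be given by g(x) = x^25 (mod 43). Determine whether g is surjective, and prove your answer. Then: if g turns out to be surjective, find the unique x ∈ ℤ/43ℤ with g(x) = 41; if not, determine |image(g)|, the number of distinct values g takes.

4

Since 43 is prime, the nonzero elements of ℤ/43ℤ form a cyclic group of order 42.
As gcd(25, 42) = 1, raising to the 25th power is a bijection on this group: if x_1^25 ≡ x_2^25 then (x_1x_2^{−1})^25 = 1, and the only element of order dividing gcd(25, 42) = 1 is 1, so x_1 = x_2.
With g(0) = 0 this makes g injective on all of ℤ/43ℤ, hence bijective (finite equal-size domain and codomain). In particular g is surjective.
Since g is surjective, we find the preimage of 41. The inverse of x ↦ x^25 on (ℤ/43ℤ)^× is x ↦ x^37, because 25·37 = 925 = 22·42 + 1 ≡ 1 (mod 42) and x^{42} = 1 for x ≠ 0 (Fermat). So g⁻¹(41) = 41^37 mod 43.
Repeated squaring mod 43: 41^1 ≡ 41, 41^2 ≡ 41² = 1681 ≡ 4, 41^4 ≡ 4² = 16, 41^8 ≡ 16² = 256 ≡ 41, 41^16 ≡ 41² = 1681 ≡ 4, 41^32 ≡ 4² = 16. Since 37 = 32 + 4 + 1, 41^37 ≡ 16·16·41: 16·16 = 256 ≡ 41, then 41·41 = 1681 ≡ 4. So 41^37 ≡ 4 (mod 43).
Hence g⁻¹(41) = 4.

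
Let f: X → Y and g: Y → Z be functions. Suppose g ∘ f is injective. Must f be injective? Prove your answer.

Suppose f(s) = f(t). Applying g: (g ∘ f)(s) = (g ∘ f)(t). Since g ∘ f is injective, s = t. Therefore f is injective.

injective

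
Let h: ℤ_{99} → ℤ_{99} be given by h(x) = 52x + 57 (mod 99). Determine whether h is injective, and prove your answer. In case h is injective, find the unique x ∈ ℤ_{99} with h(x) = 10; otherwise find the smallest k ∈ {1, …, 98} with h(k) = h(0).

Recall: h is injective if h(a) = h(b) implies a = b.
If h(a) = h(b), then 52a ≡ 52b (mod 99). Because gcd(52, 99) = 1, we may cancel 52 to get a ≡ b (mod 99).
Hence h is injective.
We now compute 52⁻¹ mod 99 explicitly. Euclid's algorithm: 99 = 1·52 + 47, 52 = 1·47 + 5, 47 = 9·5 + 2, 5 = 2·2 + 1; back-substituting gives 1 = 40·52 − 21·99, so 52⁻¹ ≡ 40 (mod 99).
Since h is injective, we find h⁻¹(10): we need 52x ≡ 10 − 57 ≡ 52 (mod 99). Using 52⁻¹ = 40: x ≡ 40·52 = 2080 = 21·99 + 1, so x = 1.
Check: h(1) = 52·1 + 57 = 109 = 1·99 + 10 ≡ 10 (mod 99).

1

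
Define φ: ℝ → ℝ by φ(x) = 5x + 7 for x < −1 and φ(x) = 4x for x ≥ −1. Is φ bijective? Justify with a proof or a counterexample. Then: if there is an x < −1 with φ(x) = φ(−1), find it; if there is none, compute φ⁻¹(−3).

-11/5

Both pieces are strictly increasing (slopes 5 and 4), so each is injective on its own interval.
The left piece maps (−∞, −1) onto (−∞, 2); the right piece maps [−1, ∞) onto [−4, ∞).
These images overlap. In particular φ(−1) = −4 (right piece), and solving 5x + 7 = −4 on the left piece gives x = −11/5 < −1.
So φ(−11/5) = φ(−1) with −11/5 ≠ −1, and φ is not injective, hence not bijective. This x = −11/5 is the requested value below −1.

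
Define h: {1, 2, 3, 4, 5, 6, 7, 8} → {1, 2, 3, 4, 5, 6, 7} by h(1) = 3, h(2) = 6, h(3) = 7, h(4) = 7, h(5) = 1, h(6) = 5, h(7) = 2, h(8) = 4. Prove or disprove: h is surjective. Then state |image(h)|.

7

Every element of the codomain has a preimage: 1 = h(5), 2 = h(7), 3 = h(1), 4 = h(8), 5 = h(6), 6 = h(2), 7 = h(3).
Hence h is surjective.
The image of h is {1, 2, 3, 4, 5, 6, 7}, which has 7 elements.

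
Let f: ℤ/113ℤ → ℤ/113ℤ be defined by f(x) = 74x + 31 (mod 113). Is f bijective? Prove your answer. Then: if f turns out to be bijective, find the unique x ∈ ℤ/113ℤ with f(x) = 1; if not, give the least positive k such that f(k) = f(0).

Recall: f is injective if f(s) = f(t) implies s = t.
Suppose f(s) = f(t) in ℤ/113ℤ. Then 74s + 31 ≡ 74t + 31 (mod 113), thus 74(s − t) ≡ 0 (mod 113).
Since gcd(74, 113) = 1, 74 is invertible modulo 113, hence s − t ≡ 0 (mod 113), i.e. s = t.
We now compute 74⁻¹ mod 113 explicitly. Euclid's algorithm: 113 = 1·74 + 39, 74 = 1·39 + 35, 39 = 1·35 + 4, 35 = 8·4 + 3, 4 = 1·3 + 1; back-substituting gives 1 = 84·74 − 55·113, so 74⁻¹ ≡ 84 (mod 113).
Then y ↦ 84(y − 31) is a two-sided inverse to f, so every y ∈ ℤ/113ℤ has a preimage.
So f is bijective.
Since f is bijective, we compute f⁻¹(1): solve 74x + 31 ≡ 1 (mod 113), i.e. 74x ≡ 83 (mod 113).
Multiplying by 74⁻¹ = 84 gives x ≡ 84·83 = 6972 = 61·113 + 79 ≡ 79 (mod 113).
Check: f(79) = 74·79 + 31 = 5877 = 52·113 + 1 ≡ 1 (mod 113).

79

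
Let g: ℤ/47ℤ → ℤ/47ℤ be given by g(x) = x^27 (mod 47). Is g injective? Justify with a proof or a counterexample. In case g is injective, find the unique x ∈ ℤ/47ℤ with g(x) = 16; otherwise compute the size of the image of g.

2

Since 47 is prime, the nonzero elements of ℤ/47ℤ form a cyclic group of order 46.
As gcd(27, 46) = 1, raising to the 27th power is a bijection on this group: if u^27 ≡ v^27 then (uv^{−1})^27 = 1, and the only element of order dividing gcd(27, 46) = 1 is 1, so u = v.
With g(0) = 0 this makes g injective on all of ℤ/47ℤ, hence bijective (finite equal-size domain and codomain). In particular g is injective.
Since g is injective, we find the preimage of 16. The inverse of x ↦ x^27 on (ℤ/47ℤ)^× is x ↦ x^29, because 27·29 = 783 = 17·46 + 1 ≡ 1 (mod 46) and x^{46} = 1 for x ≠ 0 (Fermat). So g⁻¹(16) = 16^29 mod 47.
Repeated squaring mod 47: 16^1 ≡ 16, 16^2 ≡ 16² = 256 ≡ 21, 16^4 ≡ 21² = 441 ≡ 18, 16^8 ≡ 18² = 324 ≡ 42, 16^16 ≡ 42² = 1764 ≡ 25. Since 29 = 16 + 8 + 4 + 1, 16^29 ≡ 25·42·18·16: 25·42 = 1050 ≡ 16, then 16·18 = 288 ≡ 6, then 6·16 = 96 ≡ 2. So 16^29 ≡ 2 (mod 47).
Hence g⁻¹(16) = 2.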